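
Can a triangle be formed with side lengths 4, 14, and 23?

No.
The triangle inequality is violated: 4 + 14 = 18 ≤ 23.
These lengths cannot form a triangle.

No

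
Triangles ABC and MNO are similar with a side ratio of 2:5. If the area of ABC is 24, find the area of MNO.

Area ratio = (2/5)^2 = 4/25. Area of MNO = 24 * 25/4 = 150.

150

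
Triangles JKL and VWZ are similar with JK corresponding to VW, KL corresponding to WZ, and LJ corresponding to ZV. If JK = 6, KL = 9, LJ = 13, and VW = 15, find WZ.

Since the triangles are similar, the ratio of corresponding sides is constant.
Scale factor k = VW / JK = 15 / 6 = 5/2
WZ = k * KL = 5/2 * 9 = 45/2

45/2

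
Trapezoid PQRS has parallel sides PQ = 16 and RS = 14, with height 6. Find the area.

Area of a trapezoid = (base1 + base2) * height / 2
Area = (16 + 14) * 6 / 2
Area = 30 * 6 / 2
Area = 180 / 2
Area = 90

90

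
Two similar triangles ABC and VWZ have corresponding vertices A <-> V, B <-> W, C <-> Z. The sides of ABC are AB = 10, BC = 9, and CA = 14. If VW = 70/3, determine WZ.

Since the triangles are similar, the ratio of corresponding sides is constant.
Scale factor k = VW / AB = 70/3 / 10 = 7/3
WZ = k * BC = 7/3 * 9 = 21

21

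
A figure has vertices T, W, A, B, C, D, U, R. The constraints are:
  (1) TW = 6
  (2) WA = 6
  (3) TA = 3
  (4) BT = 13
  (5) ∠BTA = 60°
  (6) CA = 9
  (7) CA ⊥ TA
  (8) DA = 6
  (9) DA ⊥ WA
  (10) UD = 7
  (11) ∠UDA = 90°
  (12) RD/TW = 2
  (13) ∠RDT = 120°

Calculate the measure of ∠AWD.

Step 1: By the law of cosines on triangle WAD: WD² = 6² + 6² − 2·6·6·cos(90°) = 72, so WD = 6·√2.
Step 2: By the inverse law of cosines on triangle AWD: cos(∠AWD) = (6² + (6·√2)² − 6²) / (2·6·6·√2) = 72/101.82 = 0.7071, so ∠AWD = 45°.

Therefore, the measure of angle ∠AWD = 45°.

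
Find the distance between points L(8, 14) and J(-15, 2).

d = sqrt((-23)^2 + (-12)^2) = sqrt(673)

sqrt(673)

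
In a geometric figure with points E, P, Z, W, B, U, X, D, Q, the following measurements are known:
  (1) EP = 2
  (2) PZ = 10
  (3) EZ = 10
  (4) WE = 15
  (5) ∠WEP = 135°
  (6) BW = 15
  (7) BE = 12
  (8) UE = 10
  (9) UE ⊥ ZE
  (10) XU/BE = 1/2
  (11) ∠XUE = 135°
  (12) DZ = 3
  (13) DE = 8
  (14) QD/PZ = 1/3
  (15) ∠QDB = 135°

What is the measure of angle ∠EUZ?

Step 1: By the law of cosines on triangle UEZ: UZ² = 10² + 10² − 2·10·10·cos(90°) = 200, so UZ = 10·√2.
Step 2: By the inverse law of cosines on triangle EUZ: cos(∠EUZ) = (10² + (10·√2)² − 10²) / (2·10·10·√2) = 200/282.84 = 0.7071, so ∠EUZ = 45°.

Therefore, the measure of angle ∠EUZ = 45°.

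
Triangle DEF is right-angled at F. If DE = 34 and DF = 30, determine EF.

EF = sqrt(34^2 - 30^2) = sqrt(256) = 16

16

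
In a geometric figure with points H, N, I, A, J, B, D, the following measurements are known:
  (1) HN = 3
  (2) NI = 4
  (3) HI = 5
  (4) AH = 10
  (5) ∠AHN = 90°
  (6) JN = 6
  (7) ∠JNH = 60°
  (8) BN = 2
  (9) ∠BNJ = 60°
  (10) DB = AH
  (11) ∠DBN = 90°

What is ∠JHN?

Step 1: By the law of cosines on triangle HNJ: HJ² = 3² + 6² − 2·3·6·cos(60°) = 27, so HJ = 3·√3.
Step 2: By the inverse law of cosines on triangle JHN: cos(∠JHN) = ((3·√3)² + 3² − 6²) / (2·3·√3·3) = 0/31.18 = 0, so ∠JHN = 90°.

Therefore, the measure of angle ∠JHN = 90°.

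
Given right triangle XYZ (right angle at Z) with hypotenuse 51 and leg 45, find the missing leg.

Rearranging the Pythagorean theorem to solve for the unknown leg:
leg^2 = hypotenuse^2 - known_leg^2 = 2601 - 2025 = 576
leg = sqrt(576) = 24.

24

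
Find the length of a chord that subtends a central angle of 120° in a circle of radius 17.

Drop a perpendicular from the center to the chord, bisecting both the chord and the central angle.
Each half-chord = r sin(θ/2) = 17 sin(60°).
The full chord = 2 × 17 × sin(60°) = 17*sqrt(3).

17*sqrt(3)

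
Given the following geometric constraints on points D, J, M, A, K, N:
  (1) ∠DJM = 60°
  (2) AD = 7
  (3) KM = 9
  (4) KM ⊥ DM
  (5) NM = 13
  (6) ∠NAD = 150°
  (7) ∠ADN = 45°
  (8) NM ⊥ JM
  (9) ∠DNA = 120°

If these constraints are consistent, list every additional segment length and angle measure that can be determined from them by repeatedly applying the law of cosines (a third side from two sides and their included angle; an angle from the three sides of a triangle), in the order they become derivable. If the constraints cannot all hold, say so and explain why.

These constraints are not satisfiable: (6), (7) and (9) are the three interior angles of triangle NAD, which must sum to 180°, but 150° + 45° + 120° = 315°. No planar figure meets all of them, so nothing further can be derived.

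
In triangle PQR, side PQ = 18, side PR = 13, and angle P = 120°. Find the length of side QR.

When two sides and the included angle are known, the law of cosines gives the third side.
c^2 = a^2 + b^2 - 2ab cos(C) generalizes the Pythagorean theorem to non-right triangles.
Here: QR^2 = 324 + 169 - 468*(-1/2) = 727
QR = sqrt(727)

sqrt(727)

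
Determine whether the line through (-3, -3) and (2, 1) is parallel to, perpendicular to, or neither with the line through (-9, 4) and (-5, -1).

Slope of line 1: m1 = (1 - -3)/(2 - -3) = 4/5 = 4/5
Slope of line 2: m2 = (-1 - 4)/(-5 - -9) = -5/4 = -5/4
m1 * m2 = (4/5) * (-5/4) = -1 = -1, so the lines are perpendicular.

Perpendicular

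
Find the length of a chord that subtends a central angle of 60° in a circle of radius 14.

Chord = 2(14) sin(30°) = 14

14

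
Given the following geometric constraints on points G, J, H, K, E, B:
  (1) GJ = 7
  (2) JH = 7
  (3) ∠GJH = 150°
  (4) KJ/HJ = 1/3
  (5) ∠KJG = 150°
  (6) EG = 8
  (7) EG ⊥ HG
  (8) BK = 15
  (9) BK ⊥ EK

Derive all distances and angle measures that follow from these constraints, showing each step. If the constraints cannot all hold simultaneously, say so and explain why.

The constraints are consistent.

From the given relations:
  KJ = 1/3·HJ = 1/3·7 ≈ 2.33

Step 1: From GJ = 7, JH = 7, and ∠GJH = 150°, by the law of cosines:
  GH² = GJ² + JH² - 2·GJ·JH·cos(150°) = 49 + 49 + 84.87 = 182.9
  GH ≈ 13.52

Step 2: From GJ = 7, JK = 2.33, and ∠GJK = 150°, by the law of cosines:
  GK² = GJ² + JK² - 2·GJ·JK·cos(150°) = 49 + 5.444 + 28.29 = 82.73
  GK ≈ 9.1

Step 3: From HG = 13.52, GE = 8, and ∠HGE = 90°, by the law of cosines:
  HE² = HG² + GE² - 2·HG·GE·cos(90°) = 182.9 + 64 - 0 = 246.9
  HE ≈ 15.71

Step 4: From GH = 13.52, GJ = 7, HJ = 7, by the inverse law of cosines:
  cos(∠HGJ) = (GH² + GJ² - HJ²) / (2·GH·GJ)
  ∠HGJ = 15°

Step 5: From GJ = 7, GK = 9.1, JK = 2.33, by the inverse law of cosines:
  cos(∠JGK) = (GJ² + GK² - JK²) / (2·GJ·GK)
  ∠JGK = 7.37°

Step 6: From HG = 13.52, HJ = 7, GJ = 7, by the inverse law of cosines:
  cos(∠GHJ) = (HG² + HJ² - GJ²) / (2·HG·HJ)
  ∠GHJ = 15°

Step 7: From KG = 9.1, KJ = 2.33, GJ = 7, by the inverse law of cosines:
  cos(∠GKJ) = (KG² + KJ² - GJ²) / (2·KG·KJ)
  ∠GKJ = 22.63°

Step 8: From HE = 15.71, HG = 13.52, EG = 8, by the inverse law of cosines:
  cos(∠EHG) = (HE² + HG² - EG²) / (2·HE·HG)
  ∠EHG = 30.61°

Step 9: From EG = 8, EH = 15.71, GH = 13.52, by the inverse law of cosines:
  cos(∠GEH) = (EG² + EH² - GH²) / (2·EG·EH)
  ∠GEH = 59.39°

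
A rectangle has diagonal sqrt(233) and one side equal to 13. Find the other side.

Using the Pythagorean theorem: d^2 = a^2 + b^2
b^2 = d^2 - a^2
b^2 = 233 - 169
b^2 = 64
b = sqrt(64) = 8

8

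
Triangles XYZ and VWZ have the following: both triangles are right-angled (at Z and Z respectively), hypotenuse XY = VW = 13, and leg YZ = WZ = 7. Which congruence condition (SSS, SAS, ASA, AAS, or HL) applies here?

Consider the given information: both triangles are right-angled (at Z and Z respectively), hypotenuse XY = VW = 13, and leg YZ = WZ = 7
This is not SAS or ASA: SAS requires two sides and the included angle between them. ASA requires two angles and the side between them.
The correct criterion is HL. The hypotenuse and one leg of two right triangles are equal (Hypotenuse-Leg).

HL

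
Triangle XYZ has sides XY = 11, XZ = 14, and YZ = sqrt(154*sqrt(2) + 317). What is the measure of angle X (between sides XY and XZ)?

cos(X) = (11² + 14² - (sqrt(154*sqrt(2) + 317))²) / (2 × 11 × 14) = -sqrt(2)/2, so X = arccos(-sqrt(2)/2) = 135°.

135°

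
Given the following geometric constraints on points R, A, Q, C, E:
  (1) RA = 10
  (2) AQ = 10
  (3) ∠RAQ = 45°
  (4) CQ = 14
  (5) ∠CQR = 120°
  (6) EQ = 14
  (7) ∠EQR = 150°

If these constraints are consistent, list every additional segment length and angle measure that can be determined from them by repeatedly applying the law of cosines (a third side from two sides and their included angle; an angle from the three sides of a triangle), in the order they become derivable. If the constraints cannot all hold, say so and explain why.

The constraints are consistent. Derivable facts, in order:
After 1 step:
- RQ ≈ 7.65
After 2 steps:
- RC ≈ 19.02
- RE ≈ 20.98
- ∠AQR = 67.5°
- ∠ARQ = 67.5°
After 3 steps:
- ∠CRQ = 39.6°
- ∠ERQ = 19.49°
- ∠QCR = 20.4°
- ∠QER = 10.51°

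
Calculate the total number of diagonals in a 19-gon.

The number of diagonals in an n-gon is n(n - 3)/2.
For n = 19: 19(19 - 3)/2 = 19 × 16 / 2 = 152.

152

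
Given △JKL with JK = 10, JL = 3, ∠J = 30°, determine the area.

When two sides and the included angle are known, the area formula is (1/2)ab sin(C).
The height from one side to the opposite vertex is 3 sin(30°) = 3/2.
Area = (1/2) * 10 * 3/2 = 15/2.

15/2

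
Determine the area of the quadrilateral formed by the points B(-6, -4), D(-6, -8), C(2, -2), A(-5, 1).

Shoelace: sum of cross terms = 70, Area = (1/2)|70| = 35

35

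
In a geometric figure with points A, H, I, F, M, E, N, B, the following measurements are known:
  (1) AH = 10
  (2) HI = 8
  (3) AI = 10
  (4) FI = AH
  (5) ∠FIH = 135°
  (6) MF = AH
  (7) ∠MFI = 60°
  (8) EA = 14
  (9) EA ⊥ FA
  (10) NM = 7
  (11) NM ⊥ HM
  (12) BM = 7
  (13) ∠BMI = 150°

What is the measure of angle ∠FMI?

From the given relations: MF = AH = 10; FI = AH = 10.
Step 1: By the law of cosines on triangle MFI: MI² = 10² + 10² − 2·10·10·cos(60°) = 100, so MI = 10.
Step 2: By the inverse law of cosines on triangle FMI: cos(∠FMI) = (10² + 10² − 10²) / (2·10·10) = 100/200 = 0.5, so ∠FMI = 60°.

Therefore, the measure of angle ∠FMI = 60°.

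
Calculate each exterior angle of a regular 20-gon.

Each exterior angle of a regular n-gon is 360 / n.
For n = 20: 360 / 20 = 18 degrees.

18 degrees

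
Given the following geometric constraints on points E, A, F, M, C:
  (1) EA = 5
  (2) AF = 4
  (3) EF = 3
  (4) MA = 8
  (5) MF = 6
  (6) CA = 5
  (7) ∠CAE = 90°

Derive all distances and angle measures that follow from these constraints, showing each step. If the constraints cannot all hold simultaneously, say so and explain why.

The constraints are consistent.

Step 1: From EA = 5, AC = 5, and ∠EAC = 90°, by the law of cosines:
  EC² = EA² + AC² - 2·EA·AC·cos(90°) = 25 + 25 - 0 = 50
  EC = 5·√2

Step 2: From EA = 5, EF = 3, AF = 4, by the inverse law of cosines:
  cos(∠AEF) = (EA² + EF² - AF²) / (2·EA·EF)
  ∠AEF = 53.13°

Step 3: From AE = 5, AF = 4, EF = 3, by the inverse law of cosines:
  cos(∠EAF) = (AE² + AF² - EF²) / (2·AE·AF)
  ∠EAF = 36.87°

Step 4: From AF = 4, AM = 8, FM = 6, by the inverse law of cosines:
  cos(∠FAM) = (AF² + AM² - FM²) / (2·AF·AM)
  ∠FAM = 46.57°

Step 5: From FA = 4, FE = 3, AE = 5, by the inverse law of cosines:
  cos(∠AFE) = (FA² + FE² - AE²) / (2·FA·FE)
  ∠AFE = 90°

Step 6: From FA = 4, FM = 6, AM = 8, by the inverse law of cosines:
  cos(∠AFM) = (FA² + FM² - AM²) / (2·FA·FM)
  ∠AFM = 104.48°

Step 7: From MA = 8, MF = 6, AF = 4, by the inverse law of cosines:
  cos(∠AMF) = (MA² + MF² - AF²) / (2·MA·MF)
  ∠AMF = 28.96°

Step 8: From EA = 5, EC = 5·√2, AC = 5, by the inverse law of cosines:
  cos(∠AEC) = (EA² + EC² - AC²) / (2·EA·EC)
  ∠AEC = 45°

Step 9: From CA = 5, CE = 5·√2, AE = 5, by the inverse law of cosines:
  cos(∠ACE) = (CA² + CE² - AE²) / (2·CA·CE)
  ∠ACE = 45°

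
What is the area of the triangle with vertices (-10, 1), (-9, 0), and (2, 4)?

Shoelace: Area = (1/2)|-10(0-4) + -9(4-1) + 2(1-0)| = (1/2)(15) = 15/2

15/2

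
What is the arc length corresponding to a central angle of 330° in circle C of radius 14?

The full circumference is 2πr = 2π(14) = 28*pi.
The arc spans 330° out of 360°, which is a fraction of 11/12.
Arc length = 28*pi × 11/12 = 77*pi/3.

77*pi/3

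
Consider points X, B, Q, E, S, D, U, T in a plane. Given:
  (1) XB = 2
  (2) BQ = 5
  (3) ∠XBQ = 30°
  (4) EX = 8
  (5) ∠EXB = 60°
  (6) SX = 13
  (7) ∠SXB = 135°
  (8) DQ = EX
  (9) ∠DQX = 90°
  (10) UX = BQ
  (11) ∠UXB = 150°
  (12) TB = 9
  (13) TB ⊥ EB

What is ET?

Step 1: By the law of cosines on triangle BXE: BE² = 2² + 8² − 2·2·8·cos(60°) = 52, so BE = 2·√13.
Step 2: By the law of cosines on triangle EBT: ET² = (2·√13)² + 9² − 2·2·√13·9·cos(90°) = 133, so ET = √133.

Therefore, the length of ET = √133.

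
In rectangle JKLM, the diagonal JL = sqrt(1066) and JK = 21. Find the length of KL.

The diagonal of a rectangle forms a right triangle with the two sides.
Rearranging the Pythagorean theorem: missing side = sqrt(d^2 - known^2).
= sqrt(1066 - 441) = sqrt(625) = 25.

25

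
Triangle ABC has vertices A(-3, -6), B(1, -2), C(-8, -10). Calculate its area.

The Shoelace formula computes the area from vertex coordinates by summing cross products.
For vertices (-3,-6), (1,-2), (-8,-10):
Signed sum = -3*-2 - 1*-6 + 1*-10 - -8*-2 + -8*-6 - -3*-10
= 12 + -26 + 18 = 4
Area = (1/2)|4| = 2.

2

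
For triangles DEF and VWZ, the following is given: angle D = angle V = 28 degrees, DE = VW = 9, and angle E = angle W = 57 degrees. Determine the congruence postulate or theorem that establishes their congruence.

The given information provides:
angle D = angle V = 28 degrees, DE = VW = 9, and angle E = angle W = 57 degrees
This matches the ASA congruence theorem.
Two pairs of corresponding angles and the included side are equal (Angle-Side-Angle).

ASA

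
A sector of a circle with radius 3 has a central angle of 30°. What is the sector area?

Sector area = π(3²)(1/12) = 3*pi/4

3*pi/4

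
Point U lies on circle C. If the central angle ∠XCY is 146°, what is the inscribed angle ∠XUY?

An inscribed angle intercepts an arc from a point on the circle, while the central angle intercepts the same arc from the center.
The inscribed angle is always half the central angle: 146° / 2 = 73°.

73°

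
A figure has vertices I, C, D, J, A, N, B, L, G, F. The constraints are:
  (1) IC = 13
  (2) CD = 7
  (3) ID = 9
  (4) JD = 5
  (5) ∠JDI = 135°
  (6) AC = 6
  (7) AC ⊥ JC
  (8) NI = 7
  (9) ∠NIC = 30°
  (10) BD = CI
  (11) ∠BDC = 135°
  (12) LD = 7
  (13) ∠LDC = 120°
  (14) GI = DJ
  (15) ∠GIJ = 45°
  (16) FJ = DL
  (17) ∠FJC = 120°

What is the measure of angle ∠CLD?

Step 1: By the law of cosines on triangle LDC: LC² = 7² + 7² − 2·7·7·cos(120°) = 147, so LC = 7·√3.
Step 2: By the inverse law of cosines on triangle CLD: cos(∠CLD) = ((7·√3)² + 7² − 7²) / (2·7·√3·7) = 147/169.74 = 0.866, so ∠CLD = 30°.

Therefore, the measure of angle ∠CLD = 30°.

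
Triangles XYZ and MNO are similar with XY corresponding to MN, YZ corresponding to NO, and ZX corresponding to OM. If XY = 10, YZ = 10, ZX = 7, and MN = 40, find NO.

Similar triangles have proportional sides. Setting up the proportion:
MN / XY = NO / YZ
40 / 10 = NO / 10
NO = 10 * 40 / 10 = 40.

40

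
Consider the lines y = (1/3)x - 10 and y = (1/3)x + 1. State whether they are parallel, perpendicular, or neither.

Slope of line 1: m1 = 1/3
Slope of line 2: m2 = 1/3
m1 = m2, so the lines are parallel.

Parallel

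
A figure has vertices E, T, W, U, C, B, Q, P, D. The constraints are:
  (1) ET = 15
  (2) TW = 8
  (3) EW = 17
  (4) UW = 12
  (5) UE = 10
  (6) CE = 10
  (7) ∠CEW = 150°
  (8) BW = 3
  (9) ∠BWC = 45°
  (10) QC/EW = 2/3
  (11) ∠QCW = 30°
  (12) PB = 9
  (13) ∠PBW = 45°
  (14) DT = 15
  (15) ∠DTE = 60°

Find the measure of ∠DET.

Step 1: By the law of cosines on triangle ETD: ED² = 15² + 15² − 2·15·15·cos(60°) = 225, so ED = 15.
Step 2: By the inverse law of cosines on triangle DET: cos(∠DET) = (15² + 15² − 15²) / (2·15·15) = 225/450 = 0.5, so ∠DET = 60°.

Therefore, the measure of angle ∠DET = 60°.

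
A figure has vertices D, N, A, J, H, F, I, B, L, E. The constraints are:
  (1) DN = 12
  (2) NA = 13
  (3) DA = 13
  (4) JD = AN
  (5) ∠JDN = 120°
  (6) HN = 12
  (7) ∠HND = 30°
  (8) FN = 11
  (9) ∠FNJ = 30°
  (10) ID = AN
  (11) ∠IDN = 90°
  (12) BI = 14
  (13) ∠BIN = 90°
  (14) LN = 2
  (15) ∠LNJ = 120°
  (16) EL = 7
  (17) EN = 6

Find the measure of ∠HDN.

Step 1: By the law of cosines on triangle DNH: DH² = 12² + 12² − 2·12·12·cos(30°) = 38.58, so DH ≈ 6.21.
Step 2: By the inverse law of cosines on triangle HDN: cos(∠HDN) = (6.21² + 12² − 12²) / (2·6.21·12) = 38.58/149.08 = 0.2588, so ∠HDN = 75°.

Therefore, the measure of angle ∠HDN = 75°.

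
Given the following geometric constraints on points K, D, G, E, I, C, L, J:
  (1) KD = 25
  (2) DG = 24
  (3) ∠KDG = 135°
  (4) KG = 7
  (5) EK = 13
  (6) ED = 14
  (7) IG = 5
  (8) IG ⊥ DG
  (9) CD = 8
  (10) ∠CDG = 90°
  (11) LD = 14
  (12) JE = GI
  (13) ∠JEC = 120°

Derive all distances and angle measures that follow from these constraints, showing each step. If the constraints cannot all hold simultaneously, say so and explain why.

These constraints are not satisfiable: (1), (2) and (4) fix all three sides of triangle KDG, so by the law of cosines cos(∠KDG) = (25² + 24² − 7²) / (2·25·24) = 0.9600, i.e. ∠KDG ≈ 16.26°, which contradicts (3) ∠KDG = 135°. No planar figure meets all of them, so nothing further can be derived.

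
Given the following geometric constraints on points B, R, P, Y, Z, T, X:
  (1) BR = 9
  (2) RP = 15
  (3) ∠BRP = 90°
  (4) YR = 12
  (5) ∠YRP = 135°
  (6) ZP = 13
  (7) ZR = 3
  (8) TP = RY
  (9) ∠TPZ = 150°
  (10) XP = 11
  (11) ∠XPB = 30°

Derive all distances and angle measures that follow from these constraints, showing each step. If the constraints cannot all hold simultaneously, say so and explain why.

The constraints are consistent.

From the given relations:
  TP = RY = 12

Step 1: From BR = 9, RP = 15, and ∠BRP = 90°, by the law of cosines:
  BP² = BR² + RP² - 2·BR·RP·cos(90°) = 81 + 225 - 0 = 306
  BP = 3·√34

Step 2: From PR = 15, RY = 12, and ∠PRY = 135°, by the law of cosines:
  PY² = PR² + RY² - 2·PR·RY·cos(135°) = 225 + 144 + 254.6 = 623.6
  PY ≈ 24.97

Step 3: From ZP = 13, PT = 12, and ∠ZPT = 150°, by the law of cosines:
  ZT² = ZP² + PT² - 2·ZP·PT·cos(150°) = 169 + 144 + 270.2 = 583.2
  ZT ≈ 24.15

Step 4: From RP = 15, RZ = 3, PZ = 13, by the inverse law of cosines:
  cos(∠PRZ) = (RP² + RZ² - PZ²) / (2·RP·RZ)
  ∠PRZ = 43.76°

Step 5: From PR = 15, PZ = 13, RZ = 3, by the inverse law of cosines:
  cos(∠RPZ) = (PR² + PZ² - RZ²) / (2·PR·PZ)
  ∠RPZ = 9.18°

Step 6: From ZP = 13, ZR = 3, PR = 15, by the inverse law of cosines:
  cos(∠PZR) = (ZP² + ZR² - PR²) / (2·ZP·ZR)
  ∠PZR = 127.05°

Step 7: From BP = 3·√34, PX = 11, and ∠BPX = 30°, by the law of cosines:
  BX² = BP² + PX² - 2·BP·PX·cos(30°) = 306 + 121 - 333.3 = 93.72
  BX ≈ 9.68

Step 8: From BP = 3·√34, BR = 9, PR = 15, by the inverse law of cosines:
  cos(∠PBR) = (BP² + BR² - PR²) / (2·BP·BR)
  ∠PBR = 59.04°

Step 9: From PB = 3·√34, PR = 15, BR = 9, by the inverse law of cosines:
  cos(∠BPR) = (PB² + PR² - BR²) / (2·PB·PR)
  ∠BPR = 30.96°

Step 10: From PR = 15, PY = 24.97, RY = 12, by the inverse law of cosines:
  cos(∠RPY) = (PR² + PY² - RY²) / (2·PR·PY)
  ∠RPY = 19.86°

Step 11: From YP = 24.97, YR = 12, PR = 15, by the inverse law of cosines:
  cos(∠PYR) = (YP² + YR² - PR²) / (2·YP·YR)
  ∠PYR = 25.14°

Step 12: From ZP = 13, ZT = 24.15, PT = 12, by the inverse law of cosines:
  cos(∠PZT) = (ZP² + ZT² - PT²) / (2·ZP·ZT)
  ∠PZT = 14.39°

Step 13: From TP = 12, TZ = 24.15, PZ = 13, by the inverse law of cosines:
  cos(∠PTZ) = (TP² + TZ² - PZ²) / (2·TP·TZ)
  ∠PTZ = 15.61°

Step 14: From BP = 3·√34, BX = 9.68, PX = 11, by the inverse law of cosines:
  cos(∠PBX) = (BP² + BX² - PX²) / (2·BP·BX)
  ∠PBX = 34.62°

Step 15: From XB = 9.68, XP = 11, BP = 3·√34, by the inverse law of cosines:
  cos(∠BXP) = (XB² + XP² - BP²) / (2·XB·XP)
  ∠BXP = 115.38°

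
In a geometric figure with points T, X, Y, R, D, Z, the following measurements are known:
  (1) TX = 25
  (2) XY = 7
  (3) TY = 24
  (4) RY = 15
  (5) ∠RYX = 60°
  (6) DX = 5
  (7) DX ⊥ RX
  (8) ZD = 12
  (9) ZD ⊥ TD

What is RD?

Step 1: By the law of cosines on triangle XYR: XR² = 7² + 15² − 2·7·15·cos(60°) = 169, so XR = 13.
Step 2: By the law of cosines on triangle RXD: RD² = 13² + 5² − 2·13·5·cos(90°) = 194, so RD = √194.

Therefore, the length of RD = √194.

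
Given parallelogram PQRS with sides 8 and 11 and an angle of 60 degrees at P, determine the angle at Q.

In a parallelogram, consecutive angles are supplementary (sum to 180°).
angle Q = 180 - angle P
angle Q = 180 - 60
angle Q = 120 degrees

120 degrees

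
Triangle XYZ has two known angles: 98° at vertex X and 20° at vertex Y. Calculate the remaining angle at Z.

Let angle Z = x. Then 98 + 20 + x = 180.
x = 180 - 118 = 62 degrees.

62 degrees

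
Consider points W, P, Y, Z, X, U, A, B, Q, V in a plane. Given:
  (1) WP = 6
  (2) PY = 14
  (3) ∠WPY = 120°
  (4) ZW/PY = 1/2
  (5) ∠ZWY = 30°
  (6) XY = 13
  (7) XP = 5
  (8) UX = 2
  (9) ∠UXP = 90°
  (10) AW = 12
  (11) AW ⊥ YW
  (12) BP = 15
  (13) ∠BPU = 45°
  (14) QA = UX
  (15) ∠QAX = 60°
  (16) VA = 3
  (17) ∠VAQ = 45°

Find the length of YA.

Step 1: By the law of cosines on triangle YPW: YW² = 14² + 6² − 2·14·6·cos(120°) = 316, so YW = 2·√79.
Step 2: By the law of cosines on triangle YWA: YA² = (2·√79)² + 12² − 2·2·√79·12·cos(90°) = 460, so YA = 2·√115.

Therefore, the length of YA = 2·√115.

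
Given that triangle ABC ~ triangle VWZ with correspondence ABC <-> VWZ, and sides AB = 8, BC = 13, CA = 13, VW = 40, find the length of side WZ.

k = 40/8 = 5. WZ = 5 * 13 = 65.

65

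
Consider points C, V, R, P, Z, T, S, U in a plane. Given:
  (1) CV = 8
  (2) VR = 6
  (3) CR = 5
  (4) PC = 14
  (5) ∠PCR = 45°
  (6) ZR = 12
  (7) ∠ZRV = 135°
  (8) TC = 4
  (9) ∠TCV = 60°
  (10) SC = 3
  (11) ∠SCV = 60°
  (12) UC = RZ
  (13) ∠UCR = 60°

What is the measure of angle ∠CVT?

Step 1: By the law of cosines on triangle VCT: VT² = 8² + 4² − 2·8·4·cos(60°) = 48, so VT = 4·√3.
Step 2: By the inverse law of cosines on triangle CVT: cos(∠CVT) = (8² + (4·√3)² − 4²) / (2·8·4·√3) = 96/110.85 = 0.866, so ∠CVT = 30°.

Therefore, the measure of angle ∠CVT = 30°.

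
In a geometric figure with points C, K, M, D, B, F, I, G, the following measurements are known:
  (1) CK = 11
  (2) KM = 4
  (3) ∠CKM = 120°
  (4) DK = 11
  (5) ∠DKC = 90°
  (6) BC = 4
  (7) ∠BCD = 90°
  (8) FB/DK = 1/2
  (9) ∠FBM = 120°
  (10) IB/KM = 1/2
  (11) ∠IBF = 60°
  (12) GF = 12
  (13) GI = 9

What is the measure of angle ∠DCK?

Step 1: By the law of cosines on triangle CKD: CD² = 11² + 11² − 2·11·11·cos(90°) = 242, so CD = 11·√2.
Step 2: By the inverse law of cosines on triangle DCK: cos(∠DCK) = ((11·√2)² + 11² − 11²) / (2·11·√2·11) = 242/342.24 = 0.7071, so ∠DCK = 45°.

Therefore, the measure of angle ∠DCK = 45°.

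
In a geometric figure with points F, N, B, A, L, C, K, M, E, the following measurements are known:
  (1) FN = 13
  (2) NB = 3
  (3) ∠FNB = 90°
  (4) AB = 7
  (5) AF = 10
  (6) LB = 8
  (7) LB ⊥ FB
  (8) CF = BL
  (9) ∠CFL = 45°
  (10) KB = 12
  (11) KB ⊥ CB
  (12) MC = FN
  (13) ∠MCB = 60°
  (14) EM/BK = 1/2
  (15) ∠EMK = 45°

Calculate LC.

From the given relations: CF = BL = 8.
Step 1: By the law of cosines on triangle BNF: BF² = 3² + 13² − 2·3·13·cos(90°) = 178, so BF = √178.
Step 2: By the law of cosines on triangle LBF: LF² = 8² + √178² − 2·8·√178·cos(90°) = 242, so LF = 11·√2.
Step 3: By the law of cosines on triangle LFC: LC² = (11·√2)² + 8² − 2·11·√2·8·cos(45°) = 130, so LC = √130.

Therefore, the length of LC = √130.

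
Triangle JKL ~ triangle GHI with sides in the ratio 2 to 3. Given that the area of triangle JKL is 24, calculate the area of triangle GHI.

The ratio of areas of similar triangles = (side ratio)^2.
Side ratio = 2:3, so area ratio = 4:9.
Area of GHI / Area of JKL = 9/4
Area of GHI = 24 * 9/4 = 54

54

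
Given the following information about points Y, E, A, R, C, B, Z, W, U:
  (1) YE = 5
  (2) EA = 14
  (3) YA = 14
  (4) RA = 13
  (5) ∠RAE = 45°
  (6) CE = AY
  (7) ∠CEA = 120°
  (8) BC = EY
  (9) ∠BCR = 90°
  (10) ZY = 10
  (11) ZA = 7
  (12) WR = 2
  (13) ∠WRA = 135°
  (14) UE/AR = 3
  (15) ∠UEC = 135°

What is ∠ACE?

From the given relations: CE = AY = 14.
Step 1: By the law of cosines on triangle CEA: CA² = 14² + 14² − 2·14·14·cos(120°) = 588, so CA = 14·√3.
Step 2: By the inverse law of cosines on triangle ACE: cos(∠ACE) = ((14·√3)² + 14² − 14²) / (2·14·√3·14) = 588/678.96 = 0.866, so ∠ACE = 30°.

Therefore, the measure of angle ∠ACE = 30°.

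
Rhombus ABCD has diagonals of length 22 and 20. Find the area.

Area of a rhombus = (d1 * d2) / 2
Area = (22 * 20) / 2
Area = 440 / 2
Area = 220

220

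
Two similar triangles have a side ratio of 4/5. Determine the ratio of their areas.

Area ratio = (side ratio)^2 = (4/5)^2 = 16:25.

16:25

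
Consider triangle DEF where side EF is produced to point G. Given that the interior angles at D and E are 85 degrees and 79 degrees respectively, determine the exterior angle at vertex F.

By the exterior angle theorem, an exterior angle of a triangle equals the sum of the two remote interior angles.
Exterior angle = angle D + angle E
Exterior angle = 85 + 79 = 164 degrees

164 degrees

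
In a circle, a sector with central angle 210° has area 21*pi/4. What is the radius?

The sector covers 210°/360° = 7/12 of the full circle.
Full circle area = 21*pi/4 / 7/12 = 9*pi.
Since full area = πr², we get r² = 9*pi/π = 9, so r = 3.

3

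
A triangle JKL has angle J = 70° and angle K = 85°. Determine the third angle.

angle L = 180 - 70 - 85 = 25 degrees.

25 degrees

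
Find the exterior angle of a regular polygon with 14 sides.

Each exterior angle of a regular n-gon is 360 / n.
For n = 14: 360 / 14 = 180/7 degrees.

180/7 degrees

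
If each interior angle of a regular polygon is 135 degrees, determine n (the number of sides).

Each interior angle of a regular n-gon is (n - 2) * 180 / n.
Setting this equal to 135:
(n - 2) * 180 / n = 135
Each exterior angle = 180 - 135 = 45 degrees.
Since exterior angles sum to 360: n = 360 / 45 = 8.

8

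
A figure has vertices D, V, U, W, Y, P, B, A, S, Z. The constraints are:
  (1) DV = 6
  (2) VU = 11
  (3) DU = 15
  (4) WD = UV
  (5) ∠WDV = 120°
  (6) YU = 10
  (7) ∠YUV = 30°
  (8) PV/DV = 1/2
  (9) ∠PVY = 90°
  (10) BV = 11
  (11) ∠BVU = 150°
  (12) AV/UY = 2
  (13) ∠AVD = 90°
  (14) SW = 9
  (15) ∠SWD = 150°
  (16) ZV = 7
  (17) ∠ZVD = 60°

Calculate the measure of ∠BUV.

Step 1: By the law of cosines on triangle UVB: UB² = 11² + 11² − 2·11·11·cos(150°) = 451.58, so UB ≈ 21.25.
Step 2: By the inverse law of cosines on triangle BUV: cos(∠BUV) = (21.25² + 11² − 11²) / (2·21.25·11) = 451.58/467.51 = 0.9659, so ∠BUV = 15°.

Therefore, the measure of angle ∠BUV = 15°.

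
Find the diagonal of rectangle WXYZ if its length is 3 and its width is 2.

d = sqrt(3^2 + 2^2) = sqrt(13)

sqrt(13)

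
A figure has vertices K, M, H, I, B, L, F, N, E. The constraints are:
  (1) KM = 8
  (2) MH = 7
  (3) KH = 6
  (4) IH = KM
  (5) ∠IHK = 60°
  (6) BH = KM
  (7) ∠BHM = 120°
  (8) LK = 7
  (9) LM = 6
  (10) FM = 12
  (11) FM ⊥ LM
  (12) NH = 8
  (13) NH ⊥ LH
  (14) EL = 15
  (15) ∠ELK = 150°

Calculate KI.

From the given relations: IH = KM = 8.
Step 1: By the law of cosines on triangle KHI: KI² = 6² + 8² − 2·6·8·cos(60°) = 52, so KI = 2·√13.

Therefore, the length of KI = 2·√13.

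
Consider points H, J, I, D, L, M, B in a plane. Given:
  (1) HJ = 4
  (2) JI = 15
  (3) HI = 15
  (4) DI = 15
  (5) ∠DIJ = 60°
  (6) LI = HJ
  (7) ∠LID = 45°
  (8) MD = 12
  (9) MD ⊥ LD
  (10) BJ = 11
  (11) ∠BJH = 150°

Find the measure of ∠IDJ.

Step 1: By the law of cosines on triangle DIJ: DJ² = 15² + 15² − 2·15·15·cos(60°) = 225, so DJ = 15.
Step 2: By the inverse law of cosines on triangle IDJ: cos(∠IDJ) = (15² + 15² − 15²) / (2·15·15) = 225/450 = 0.5, so ∠IDJ = 60°.

Therefore, the measure of angle ∠IDJ = 60°.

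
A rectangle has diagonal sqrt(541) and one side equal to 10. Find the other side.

Using the Pythagorean theorem: d^2 = a^2 + b^2
b^2 = d^2 - a^2
b^2 = 541 - 100
b^2 = 441
b = sqrt(441) = 21

21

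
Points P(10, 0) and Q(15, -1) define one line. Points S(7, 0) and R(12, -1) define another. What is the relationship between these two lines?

Slope of line 1: m1 = (-1 - 0)/(15 - 10) = -1/5 = -1/5
Slope of line 2: m2 = (-1 - 0)/(12 - 7) = -1/5 = -1/5
m1 = m2, so the lines are parallel.

Parallel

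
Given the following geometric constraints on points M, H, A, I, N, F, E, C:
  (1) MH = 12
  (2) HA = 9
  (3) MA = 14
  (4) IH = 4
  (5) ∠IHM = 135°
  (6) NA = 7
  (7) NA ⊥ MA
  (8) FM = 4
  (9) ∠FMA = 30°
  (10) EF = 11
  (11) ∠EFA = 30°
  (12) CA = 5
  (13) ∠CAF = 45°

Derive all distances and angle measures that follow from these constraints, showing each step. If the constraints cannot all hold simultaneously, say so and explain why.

The constraints are consistent.

Step 1: From MH = 12, HI = 4, and ∠MHI = 135°, by the law of cosines:
  MI² = MH² + HI² - 2·MH·HI·cos(135°) = 144 + 16 + 67.88 = 227.9
  MI ≈ 15.1

Step 2: From MA = 14, AN = 7, and ∠MAN = 90°, by the law of cosines:
  MN² = MA² + AN² - 2·MA·AN·cos(90°) = 196 + 49 - 0 = 245
  MN = 7·√5

Step 3: From AM = 14, MF = 4, and ∠AMF = 30°, by the law of cosines:
  AF² = AM² + MF² - 2·AM·MF·cos(30°) = 196 + 16 - 96.99 = 115
  AF ≈ 10.72

Step 4: From MA = 14, MH = 12, AH = 9, by the inverse law of cosines:
  cos(∠AMH) = (MA² + MH² - AH²) / (2·MA·MH)
  ∠AMH = 39.57°

Step 5: From HA = 9, HM = 12, AM = 14, by the inverse law of cosines:
  cos(∠AHM) = (HA² + HM² - AM²) / (2·HA·HM)
  ∠AHM = 82.28°

Step 6: From AH = 9, AM = 14, HM = 12, by the inverse law of cosines:
  cos(∠HAM) = (AH² + AM² - HM²) / (2·AH·AM)
  ∠HAM = 58.14°

Step 7: From AF = 10.72, FE = 11, and ∠AFE = 30°, by the law of cosines:
  AE² = AF² + FE² - 2·AF·FE·cos(30°) = 115 + 121 - 204.3 = 31.68
  AE ≈ 5.63

Step 8: From FA = 10.72, AC = 5, and ∠FAC = 45°, by the law of cosines:
  FC² = FA² + AC² - 2·FA·AC·cos(45°) = 115 + 25 - 75.83 = 64.17
  FC ≈ 8.01

Step 9: From MA = 14, MN = 7·√5, AN = 7, by the inverse law of cosines:
  cos(∠AMN) = (MA² + MN² - AN²) / (2·MA·MN)
  ∠AMN = 26.57°

Step 10: From MH = 12, MI = 15.1, HI = 4, by the inverse law of cosines:
  cos(∠HMI) = (MH² + MI² - HI²) / (2·MH·MI)
  ∠HMI = 10.8°

Step 11: From AF = 10.72, AM = 14, FM = 4, by the inverse law of cosines:
  cos(∠FAM) = (AF² + AM² - FM²) / (2·AF·AM)
  ∠FAM = 10.75°

Step 12: From IH = 4, IM = 15.1, HM = 12, by the inverse law of cosines:
  cos(∠HIM) = (IH² + IM² - HM²) / (2·IH·IM)
  ∠HIM = 34.2°

Step 13: From NA = 7, NM = 7·√5, AM = 14, by the inverse law of cosines:
  cos(∠ANM) = (NA² + NM² - AM²) / (2·NA·NM)
  ∠ANM = 63.43°

Step 14: From FA = 10.72, FM = 4, AM = 14, by the inverse law of cosines:
  cos(∠AFM) = (FA² + FM² - AM²) / (2·FA·FM)
  ∠AFM = 139.25°

Step 15: From AE = 5.63, AF = 10.72, EF = 11, by the inverse law of cosines:
  cos(∠EAF) = (AE² + AF² - EF²) / (2·AE·AF)
  ∠EAF = 77.71°

Step 16: From FA = 10.72, FC = 8.01, AC = 5, by the inverse law of cosines:
  cos(∠AFC) = (FA² + FC² - AC²) / (2·FA·FC)
  ∠AFC = 26.19°

Step 17: From EA = 5.63, EF = 11, AF = 10.72, by the inverse law of cosines:
  cos(∠AEF) = (EA² + EF² - AF²) / (2·EA·EF)
  ∠AEF = 72.29°

Step 18: From CA = 5, CF = 8.01, AF = 10.72, by the inverse law of cosines:
  cos(∠ACF) = (CA² + CF² - AF²) / (2·CA·CF)
  ∠ACF = 108.81°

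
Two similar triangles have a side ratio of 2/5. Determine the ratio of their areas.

The ratio of areas of similar triangles equals the square of the side ratio.
Side ratio = 2:5
Area ratio = (2/5)^2 = 4/25 = 4:25

4:25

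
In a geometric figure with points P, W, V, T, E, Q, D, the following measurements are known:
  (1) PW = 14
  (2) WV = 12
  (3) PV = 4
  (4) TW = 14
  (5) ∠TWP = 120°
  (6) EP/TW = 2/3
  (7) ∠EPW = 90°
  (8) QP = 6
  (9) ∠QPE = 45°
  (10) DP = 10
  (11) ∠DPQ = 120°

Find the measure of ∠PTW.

Step 1: By the law of cosines on triangle TWP: TP² = 14² + 14² − 2·14·14·cos(120°) = 588, so TP = 14·√3.
Step 2: By the inverse law of cosines on triangle PTW: cos(∠PTW) = ((14·√3)² + 14² − 14²) / (2·14·√3·14) = 588/678.96 = 0.866, so ∠PTW = 30°.

Therefore, the measure of angle ∠PTW = 30°.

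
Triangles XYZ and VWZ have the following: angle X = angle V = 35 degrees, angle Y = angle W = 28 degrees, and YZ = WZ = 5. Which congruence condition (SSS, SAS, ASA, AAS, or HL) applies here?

Consider the given information: angle X = angle V = 35 degrees, angle Y = angle W = 28 degrees, and YZ = WZ = 5
This is not SAS or ASA: SAS requires two sides and the included angle between them. ASA requires two angles and the side between them.
The correct criterion is AAS. Two pairs of corresponding angles and a non-included side are equal (Angle-Angle-Side).

AAS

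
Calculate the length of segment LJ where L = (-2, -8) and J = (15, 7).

The horizontal distance is |15 - -2| = 17 and the vertical distance is |7 - -8| = 15.
By the Pythagorean theorem, d = sqrt(17^2 + 15^2) = sqrt(514).

sqrt(514)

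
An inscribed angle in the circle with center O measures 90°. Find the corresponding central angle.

Central angle = 2 × 90° = 180° (inscribed angle theorem).

180°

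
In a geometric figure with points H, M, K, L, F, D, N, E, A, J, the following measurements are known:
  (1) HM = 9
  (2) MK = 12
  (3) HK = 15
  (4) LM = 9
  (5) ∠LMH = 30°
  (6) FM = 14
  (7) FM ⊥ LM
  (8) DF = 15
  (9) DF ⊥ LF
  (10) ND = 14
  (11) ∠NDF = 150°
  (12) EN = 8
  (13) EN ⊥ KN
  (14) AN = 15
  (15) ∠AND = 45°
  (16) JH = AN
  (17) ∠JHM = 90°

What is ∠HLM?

Step 1: By the law of cosines on triangle LMH: LH² = 9² + 9² − 2·9·9·cos(30°) = 21.7, so LH ≈ 4.66.
Step 2: By the inverse law of cosines on triangle HLM: cos(∠HLM) = (4.66² + 9² − 9²) / (2·4.66·9) = 21.7/83.86 = 0.2588, so ∠HLM = 75°.

Therefore, the measure of angle ∠HLM = 75°.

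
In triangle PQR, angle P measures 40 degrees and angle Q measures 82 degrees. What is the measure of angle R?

angle R = 180 - 40 - 82 = 58 degrees.

58 degrees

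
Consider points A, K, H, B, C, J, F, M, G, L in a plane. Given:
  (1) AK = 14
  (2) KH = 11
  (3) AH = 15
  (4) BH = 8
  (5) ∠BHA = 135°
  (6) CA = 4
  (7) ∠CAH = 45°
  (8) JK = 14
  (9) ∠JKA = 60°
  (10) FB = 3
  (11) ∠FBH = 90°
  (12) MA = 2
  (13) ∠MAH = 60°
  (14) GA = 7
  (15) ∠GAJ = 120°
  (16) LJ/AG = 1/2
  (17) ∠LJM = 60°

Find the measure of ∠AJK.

Step 1: By the law of cosines on triangle JKA: JA² = 14² + 14² − 2·14·14·cos(60°) = 196, so JA = 14.
Step 2: By the inverse law of cosines on triangle AJK: cos(∠AJK) = (14² + 14² − 14²) / (2·14·14) = 196/392 = 0.5, so ∠AJK = 60°.

Therefore, the measure of angle ∠AJK = 60°.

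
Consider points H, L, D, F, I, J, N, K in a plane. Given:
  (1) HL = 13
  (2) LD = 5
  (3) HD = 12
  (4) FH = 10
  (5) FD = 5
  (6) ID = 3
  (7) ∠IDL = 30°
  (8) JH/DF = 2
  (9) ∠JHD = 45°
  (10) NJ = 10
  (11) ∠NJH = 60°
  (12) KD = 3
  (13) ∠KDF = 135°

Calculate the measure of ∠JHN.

From the given relations: JH = 2·DF = 2·5 = 10.
Step 1: By the law of cosines on triangle HJN: HN² = 10² + 10² − 2·10·10·cos(60°) = 100, so HN = 10.
Step 2: By the inverse law of cosines on triangle JHN: cos(∠JHN) = (10² + 10² − 10²) / (2·10·10) = 100/200 = 0.5, so ∠JHN = 60°.

Therefore, the measure of angle ∠JHN = 60°.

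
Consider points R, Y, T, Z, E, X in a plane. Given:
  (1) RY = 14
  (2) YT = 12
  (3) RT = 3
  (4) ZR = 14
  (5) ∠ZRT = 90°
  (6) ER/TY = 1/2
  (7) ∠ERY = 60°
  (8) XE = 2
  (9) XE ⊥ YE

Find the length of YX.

From the given relations: ER = 1/2·TY = 1/2·12 = 6.
Step 1: By the law of cosines on triangle ERY: EY² = 6² + 14² − 2·6·14·cos(60°) = 148, so EY = 2·√37.
Step 2: By the law of cosines on triangle YEX: YX² = (2·√37)² + 2² − 2·2·√37·2·cos(90°) = 152, so YX = 2·√38.

Therefore, the length of YX = 2·√38.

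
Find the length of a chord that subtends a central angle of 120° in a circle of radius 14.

Drop a perpendicular from the center to the chord, bisecting both the chord and the central angle.
Each half-chord = r sin(θ/2) = 14 sin(60°).
The full chord = 2 × 14 × sin(60°) = 14*sqrt(3).

14*sqrt(3)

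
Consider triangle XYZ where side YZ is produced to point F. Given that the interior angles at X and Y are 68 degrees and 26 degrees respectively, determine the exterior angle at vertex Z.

By the exterior angle theorem, an exterior angle of a triangle equals the sum of the two remote interior angles.
Exterior angle = angle X + angle Y
Exterior angle = 68 + 26 = 94 degrees

94 degrees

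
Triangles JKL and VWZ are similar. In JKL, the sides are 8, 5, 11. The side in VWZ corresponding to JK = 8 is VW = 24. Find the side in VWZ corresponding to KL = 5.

k = 24/8 = 3. WZ = 3 * 5 = 15.

15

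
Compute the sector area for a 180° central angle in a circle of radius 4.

Sector area = π(4²)(1/2) = 8*pi

8*pi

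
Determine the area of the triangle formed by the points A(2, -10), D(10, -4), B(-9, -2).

The Shoelace formula computes the area from vertex coordinates by summing cross products.
For vertices (2,-10), (10,-4), (-9,-2):
Signed sum = 2*-4 - 10*-10 + 10*-2 - -9*-4 + -9*-10 - 2*-2
= 92 + -56 + 94 = 130
Area = (1/2)|130| = 65.

65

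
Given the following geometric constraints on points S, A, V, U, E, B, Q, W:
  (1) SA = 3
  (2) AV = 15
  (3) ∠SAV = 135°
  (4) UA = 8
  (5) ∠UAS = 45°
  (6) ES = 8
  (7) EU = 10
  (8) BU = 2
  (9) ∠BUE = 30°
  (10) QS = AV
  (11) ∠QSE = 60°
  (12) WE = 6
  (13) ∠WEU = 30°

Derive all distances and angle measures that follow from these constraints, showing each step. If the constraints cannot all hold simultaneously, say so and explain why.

The constraints are consistent.

From the given relations:
  QS = AV = 15

Step 1: From SA = 3, AV = 15, and ∠SAV = 135°, by the law of cosines:
  SV² = SA² + AV² - 2·SA·AV·cos(135°) = 9 + 225 + 63.64 = 297.6
  SV ≈ 17.25

Step 2: From SA = 3, AU = 8, and ∠SAU = 45°, by the law of cosines:
  SU² = SA² + AU² - 2·SA·AU·cos(45°) = 9 + 64 - 33.94 = 39.06
  SU ≈ 6.25

Step 3: From UE = 10, EW = 6, and ∠UEW = 30°, by the law of cosines:
  UW² = UE² + EW² - 2·UE·EW·cos(30°) = 100 + 36 - 103.9 = 32.08
  UW ≈ 5.66

Step 4: From EU = 10, UB = 2, and ∠EUB = 30°, by the law of cosines:
  EB² = EU² + UB² - 2·EU·UB·cos(30°) = 100 + 4 - 34.64 = 69.36
  EB ≈ 8.33

Step 5: From ES = 8, SQ = 15, and ∠ESQ = 60°, by the law of cosines:
  EQ² = ES² + SQ² - 2·ES·SQ·cos(60°) = 64 + 225 - 120 = 169
  EQ = 13

Step 6: From SA = 3, SU = 6.25, AU = 8, by the inverse law of cosines:
  cos(∠ASU) = (SA² + SU² - AU²) / (2·SA·SU)
  ∠ASU = 115.16°

Step 7: From SA = 3, SV = 17.25, AV = 15, by the inverse law of cosines:
  cos(∠ASV) = (SA² + SV² - AV²) / (2·SA·SV)
  ∠ASV = 37.94°

Step 8: From SE = 8, SU = 6.25, EU = 10, by the inverse law of cosines:
  cos(∠ESU) = (SE² + SU² - EU²) / (2·SE·SU)
  ∠ESU = 88.25°

Step 9: From VA = 15, VS = 17.25, AS = 3, by the inverse law of cosines:
  cos(∠AVS) = (VA² + VS² - AS²) / (2·VA·VS)
  ∠AVS = 7.06°

Step 10: From UA = 8, US = 6.25, AS = 3, by the inverse law of cosines:
  cos(∠AUS) = (UA² + US² - AS²) / (2·UA·US)
  ∠AUS = 19.84°

Step 11: From UE = 10, US = 6.25, ES = 8, by the inverse law of cosines:
  cos(∠EUS) = (UE² + US² - ES²) / (2·UE·US)
  ∠EUS = 53.09°

Step 12: From UE = 10, UW = 5.66, EW = 6, by the inverse law of cosines:
  cos(∠EUW) = (UE² + UW² - EW²) / (2·UE·UW)
  ∠EUW = 31.98°

Step 13: From EB = 8.33, EU = 10, BU = 2, by the inverse law of cosines:
  cos(∠BEU) = (EB² + EU² - BU²) / (2·EB·EU)
  ∠BEU = 6.9°

Step 14: From EQ = 13, ES = 8, QS = 15, by the inverse law of cosines:
  cos(∠QES) = (EQ² + ES² - QS²) / (2·EQ·ES)
  ∠QES = 87.8°

Step 15: From ES = 8, EU = 10, SU = 6.25, by the inverse law of cosines:
  cos(∠SEU) = (ES² + EU² - SU²) / (2·ES·EU)
  ∠SEU = 38.66°

Step 16: From BE = 8.33, BU = 2, EU = 10, by the inverse law of cosines:
  cos(∠EBU) = (BE² + BU² - EU²) / (2·BE·BU)
  ∠EBU = 143.1°

Step 17: From QE = 13, QS = 15, ES = 8, by the inverse law of cosines:
  cos(∠EQS) = (QE² + QS² - ES²) / (2·QE·QS)
  ∠EQS = 32.2°

Step 18: From WE = 6, WU = 5.66, EU = 10, by the inverse law of cosines:
  cos(∠EWU) = (WE² + WU² - EU²) / (2·WE·WU)
  ∠EWU = 118.02°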